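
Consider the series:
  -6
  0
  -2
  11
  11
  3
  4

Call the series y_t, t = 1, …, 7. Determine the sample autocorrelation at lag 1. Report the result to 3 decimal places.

0.270

Mean ȳ = (-6 + 0 − 2 + 11 + 11 + 3 + 4)/7 = 3.0000
Σ(y_t−ȳ)(y_{t+1}−ȳ) = (27.0000) + (15.0000) + (-40.0000) + (64.0000) + (0.0000) + (0.0000) = 66.0000
Denominator Σ(y_t−ȳ)² = 244.0000
r_1 = 66.0000 / 244.0000 = 0.270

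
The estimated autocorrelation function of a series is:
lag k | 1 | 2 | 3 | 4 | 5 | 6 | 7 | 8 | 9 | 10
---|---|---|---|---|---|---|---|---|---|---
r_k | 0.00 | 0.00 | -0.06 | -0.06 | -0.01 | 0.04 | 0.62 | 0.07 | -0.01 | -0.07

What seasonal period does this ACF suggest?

7

The largest autocorrelation is r_7 = 0.62; the remaining lags stay at or below 0.07.
The dominant spike at lag 7 indicates a seasonal period of 7.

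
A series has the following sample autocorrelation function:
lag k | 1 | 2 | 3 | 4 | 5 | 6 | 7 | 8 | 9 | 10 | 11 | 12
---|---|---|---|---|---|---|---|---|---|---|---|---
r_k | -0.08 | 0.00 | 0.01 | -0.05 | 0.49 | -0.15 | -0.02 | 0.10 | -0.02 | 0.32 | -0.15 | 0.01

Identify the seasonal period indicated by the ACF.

5

The largest autocorrelation is r_5 = 0.49, with a weaker echo at lag 10 (0.32); the remaining lags stay at or below 0.10.
The dominant spike at lag 5 indicates a seasonal period of 5.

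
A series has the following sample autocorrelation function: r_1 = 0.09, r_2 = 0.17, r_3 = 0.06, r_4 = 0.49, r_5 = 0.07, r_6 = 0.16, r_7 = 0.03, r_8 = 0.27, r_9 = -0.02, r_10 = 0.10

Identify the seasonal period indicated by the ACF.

The largest autocorrelation is r_4 = 0.49, with a weaker echo at lag 8 (0.27); the remaining lags stay at or below 0.17.
The dominant spike at lag 4 indicates a seasonal period of 4.

4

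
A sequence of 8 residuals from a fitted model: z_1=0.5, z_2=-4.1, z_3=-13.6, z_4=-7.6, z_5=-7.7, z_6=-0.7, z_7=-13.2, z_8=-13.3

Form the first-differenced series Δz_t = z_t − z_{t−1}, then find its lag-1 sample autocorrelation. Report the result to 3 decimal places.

First differences Δz: -4.6, -9.5, 6.0, -0.1, 7.0, -12.5, -0.1
Mean of differences = -1.9714
Numerator Σ(Δz_t−Δz̄)(Δz_{t+1}−Δz̄) = -122.6765
Denominator Σ(Δz_t−Δz̄)² = 325.4743
r_1(Δz) = -122.6765 / 325.4743 = -0.377

-0.377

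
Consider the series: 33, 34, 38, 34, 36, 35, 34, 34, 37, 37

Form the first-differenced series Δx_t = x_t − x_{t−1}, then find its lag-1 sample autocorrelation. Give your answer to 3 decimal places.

First differences Δx: 1, 4, -4, 2, -1, -1, 0, 3, 0
Mean of differences = 0.4444
Numerator Σ(Δx_t−Δx̄)(Δx_{t+1}−Δx̄) = -22.5309
Denominator Σ(Δx_t−Δx̄)² = 46.2222
r_1(Δx) = -22.5309 / 46.2222 = -0.487

-0.487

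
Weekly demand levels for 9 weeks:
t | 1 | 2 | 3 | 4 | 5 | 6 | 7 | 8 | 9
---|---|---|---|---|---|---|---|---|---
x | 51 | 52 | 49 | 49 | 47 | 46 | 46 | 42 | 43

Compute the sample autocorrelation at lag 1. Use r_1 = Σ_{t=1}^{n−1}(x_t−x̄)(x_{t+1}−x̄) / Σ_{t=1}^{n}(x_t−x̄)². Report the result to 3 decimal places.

0.650

Mean x̄ = (51 + 52 + 49 + 49 + 47 + 46 + 46 + 42 + 43)/9 = 47.2222
Numerator Σ_{t=1}^{8}(x_t−x̄)(x_{t+1}−x̄) = 59.5062
Denominator Σ(x_t−x̄)² = 91.5556
r_1 = 59.5062 / 91.5556 = 0.650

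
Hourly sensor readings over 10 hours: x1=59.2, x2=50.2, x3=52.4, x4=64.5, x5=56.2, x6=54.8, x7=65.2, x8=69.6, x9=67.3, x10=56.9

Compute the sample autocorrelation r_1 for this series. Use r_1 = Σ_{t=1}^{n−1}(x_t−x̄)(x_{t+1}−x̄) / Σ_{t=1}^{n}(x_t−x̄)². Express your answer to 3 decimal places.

0.305

Mean x̄ = (59.2 + 50.2 + 52.4 + 64.5 + 56.2 + 54.8 + 65.2 + 69.6 + 67.3 + 56.9)/10 = 59.6300
Numerator Σ_{t=1}^{9}(x_t−x̄)(x_{t+1}−x̄) = 121.0471
Denominator Σ(x_t−x̄)² = 396.9010
r_1 = 121.0471 / 396.9010 = 0.305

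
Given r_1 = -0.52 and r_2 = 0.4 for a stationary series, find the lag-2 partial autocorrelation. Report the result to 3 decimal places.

0.178

φ_{22} = (r_2 − r_1²) / (1 − r_1²)
r_1² = (-0.52)² = 0.2704
Numerator = 0.4 − 0.2704 = 0.1296; denominator = 1 − 0.2704 = 0.7296
φ_{22} = 0.1296 / 0.7296 = 0.178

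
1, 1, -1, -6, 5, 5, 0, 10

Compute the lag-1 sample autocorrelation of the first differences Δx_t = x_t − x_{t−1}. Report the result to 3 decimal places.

-0.362

First differences Δx: 0, -2, -5, 11, 0, -5, 10
Mean of differences = 1.2857
Numerator Σ(Δx_t−Δx̄)(Δx_{t+1}−Δx̄) = -95.3673
Denominator Σ(Δx_t−Δx̄)² = 263.4286
r_1(Δx) = -95.3673 / 263.4286 = -0.362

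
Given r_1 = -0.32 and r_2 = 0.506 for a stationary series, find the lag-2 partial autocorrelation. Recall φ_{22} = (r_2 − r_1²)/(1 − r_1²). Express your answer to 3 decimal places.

0.450

φ_{22} = (r_2 − r_1²) / (1 − r_1²)
r_1² = (-0.32)² = 0.1024
Numerator = 0.506 − 0.1024 = 0.4036; denominator = 1 − 0.1024 = 0.8976
φ_{22} = 0.4036 / 0.8976 = 0.450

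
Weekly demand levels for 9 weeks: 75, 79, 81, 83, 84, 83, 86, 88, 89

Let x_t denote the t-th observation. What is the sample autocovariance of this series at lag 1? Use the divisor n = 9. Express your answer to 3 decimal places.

Mean x̄ = (75 + 79 + 81 + 83 + 84 + 83 + 86 + 88 + 89)/9 = 83.1111
Σ_{t=1}^{8}(x_t−x̄)(x_{t+1}−x̄) = 84.6543
γ_1 = 84.6543 / 9 = 9.406

9.406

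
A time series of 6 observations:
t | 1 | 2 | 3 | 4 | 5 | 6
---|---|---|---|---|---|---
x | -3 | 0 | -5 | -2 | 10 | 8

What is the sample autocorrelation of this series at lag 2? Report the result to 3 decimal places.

Mean x̄ = (-3 + 0 − 5 − 2 + 10 + 8)/6 = 1.3333
Deviations from mean: -4.3333, -1.3333, -6.3333, -3.3333, 8.6667, 6.6667
Σ(x_t−x̄)(x_{t+2}−x̄) = (27.4444) + (4.4444) + (-54.8889) + (-22.2222) = -45.2222
Denominator Σ(x_t−x̄)² = 191.3333
r_2 = -45.2222 / 191.3333 = -0.236

-0.236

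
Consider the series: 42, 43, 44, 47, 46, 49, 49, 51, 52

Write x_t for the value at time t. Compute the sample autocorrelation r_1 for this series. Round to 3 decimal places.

Mean x̄ = (42 + 43 + 44 + 47 + 46 + 49 + 49 + 51 + 52)/9 = 47.0000
Numerator Σ_{t=1}^{8}(x_t−x̄)(x_{t+1}−x̄) = 62.0000
Denominator Σ(x_t−x̄)² = 100.0000
r_1 = 62.0000 / 100.0000 = 0.620

0.620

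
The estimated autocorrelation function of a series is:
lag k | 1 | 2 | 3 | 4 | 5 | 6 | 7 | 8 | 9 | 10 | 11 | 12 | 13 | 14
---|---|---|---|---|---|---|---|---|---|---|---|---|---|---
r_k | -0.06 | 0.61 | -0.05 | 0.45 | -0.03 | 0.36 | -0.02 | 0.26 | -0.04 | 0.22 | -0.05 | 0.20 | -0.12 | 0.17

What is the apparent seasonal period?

2

The largest autocorrelation is r_2 = 0.61, with weaker echoes at lags 4 (0.45), 6 (0.36), 8 (0.26), 10 (0.22), 12 (0.20) and 14 (0.17); the remaining lags stay at or below -0.02.
The dominant spike at lag 2 indicates a seasonal period of 2.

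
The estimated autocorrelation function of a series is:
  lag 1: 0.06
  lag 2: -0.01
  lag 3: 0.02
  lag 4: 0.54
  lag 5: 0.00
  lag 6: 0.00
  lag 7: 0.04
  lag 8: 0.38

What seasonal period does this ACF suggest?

4

The largest autocorrelation is r_4 = 0.54, with a weaker echo at lag 8 (0.38); the remaining lags stay at or below 0.06.
The dominant spike at lag 4 indicates a seasonal period of 4.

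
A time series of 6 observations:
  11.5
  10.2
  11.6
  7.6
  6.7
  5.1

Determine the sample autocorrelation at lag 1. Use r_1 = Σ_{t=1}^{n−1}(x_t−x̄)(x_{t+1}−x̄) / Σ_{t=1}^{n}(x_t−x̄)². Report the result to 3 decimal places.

Mean x̄ = (11.5 + 10.2 + 11.6 + 7.6 + 6.7 + 5.1)/6 = 8.7833
Deviations from mean: 2.7167, 1.4167, 2.8167, -1.1833, -2.0833, -3.6833
Σ(x_t−x̄)(x_{t+1}−x̄) = (3.8486) + (3.9903) + (-3.3331) + (2.4653) + (7.6736) = 14.6447
Denominator Σ(x_t−x̄)² = 36.6283
r_1 = 14.6447 / 36.6283 = 0.400

0.400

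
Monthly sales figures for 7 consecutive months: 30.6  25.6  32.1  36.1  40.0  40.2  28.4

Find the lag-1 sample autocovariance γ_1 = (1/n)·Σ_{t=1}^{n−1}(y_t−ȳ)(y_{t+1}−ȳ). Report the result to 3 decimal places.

8.280

Mean ȳ = (30.6 + 25.6 + 32.1 + 36.1 + 40.0 + 40.2 + 28.4)/7 = 33.2857
Deviations: -2.6857, -7.6857, -1.1857, 2.8143, 6.7143, 6.9143, -4.8857
Σ_{t=1}^{6}(y_t−ȳ)(y_{t+1}−ȳ) = 57.9569
γ_1 = 57.9569 / 7 = 8.280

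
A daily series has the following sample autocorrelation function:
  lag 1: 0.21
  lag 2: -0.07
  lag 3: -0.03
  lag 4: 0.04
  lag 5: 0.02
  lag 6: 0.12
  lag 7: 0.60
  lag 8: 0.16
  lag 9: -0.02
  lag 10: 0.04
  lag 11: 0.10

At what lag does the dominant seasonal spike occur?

7

The largest autocorrelation is r_7 = 0.60; the remaining lags stay at or below 0.21.
The dominant spike at lag 7 indicates a seasonal period of 7.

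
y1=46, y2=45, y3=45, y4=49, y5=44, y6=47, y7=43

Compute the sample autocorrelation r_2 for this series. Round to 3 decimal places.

Mean ȳ = (46 + 45 + 45 + 49 + 44 + 47 + 43)/7 = 45.5714
Σ(y_t−ȳ)(y_{t+2}−ȳ) = (-0.2449) + (-1.9592) + (0.8980) + (4.8980) + (4.0408) = 7.6327
Denominator Σ(y_t−ȳ)² = 23.7143
r_2 = 7.6327 / 23.7143 = 0.322

0.322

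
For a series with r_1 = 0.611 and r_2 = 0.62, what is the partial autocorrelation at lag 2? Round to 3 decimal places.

0.394

φ_{22} = (r_2 − r_1²) / (1 − r_1²)
r_1² = (0.611)² = 0.373321
Numerator = 0.62 − 0.3733 = 0.2467; denominator = 1 − 0.3733 = 0.6267
φ_{22} = 0.2467 / 0.6267 = 0.394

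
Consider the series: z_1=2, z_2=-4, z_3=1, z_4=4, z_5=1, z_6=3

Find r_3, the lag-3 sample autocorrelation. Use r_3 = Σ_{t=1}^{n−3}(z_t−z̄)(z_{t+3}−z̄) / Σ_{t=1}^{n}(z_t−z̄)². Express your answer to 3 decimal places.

Mean z̄ = (2 − 4 + 1 + 4 + 1 + 3)/6 = 1.1667
Numerator Σ_{t=1}^{3}(z_t−z̄)(z_{t+3}−z̄) = 2.9167
Denominator Σ(z_t−z̄)² = 38.8333
r_3 = 2.9167 / 38.8333 = 0.075

0.075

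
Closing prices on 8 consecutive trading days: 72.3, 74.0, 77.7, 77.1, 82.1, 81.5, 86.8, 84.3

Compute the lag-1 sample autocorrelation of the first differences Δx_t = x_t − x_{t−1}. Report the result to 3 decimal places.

-0.771

First differences Δx: 1.7, 3.7, -0.6, 5.0, -0.6, 5.3, -2.5
Mean of differences = 1.7143
Numerator Σ(Δx_t−Δx̄)(Δx_{t+1}−Δx̄) = -43.2416
Denominator Σ(Δx_t−Δx̄)² = 56.0686
r_1(Δx) = -43.2416 / 56.0686 = -0.771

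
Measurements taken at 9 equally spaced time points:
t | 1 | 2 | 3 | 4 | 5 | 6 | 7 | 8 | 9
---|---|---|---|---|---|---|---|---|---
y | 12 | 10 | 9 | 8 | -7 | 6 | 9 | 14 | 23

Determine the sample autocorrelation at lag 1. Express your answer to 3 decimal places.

0.285

Mean ȳ = (12 + 10 + 9 + 8 − 7 + 6 + 9 + 14 + 23)/9 = 9.3333
Numerator Σ_{t=1}^{8}(y_t−ȳ)(y_{t+1}−ȳ) = 141.5556
Denominator Σ(y_t−ȳ)² = 496.0000
r_1 = 141.5556 / 496.0000 = 0.285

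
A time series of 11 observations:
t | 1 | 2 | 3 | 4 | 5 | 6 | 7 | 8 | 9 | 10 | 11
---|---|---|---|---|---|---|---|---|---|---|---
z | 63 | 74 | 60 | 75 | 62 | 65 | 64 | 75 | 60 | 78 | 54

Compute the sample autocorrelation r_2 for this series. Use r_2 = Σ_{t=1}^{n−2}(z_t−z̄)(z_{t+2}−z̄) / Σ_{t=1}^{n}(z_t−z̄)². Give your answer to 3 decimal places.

Mean z̄ = (63 + 74 + 60 + 75 + 62 + 65 + 64 + 75 + 60 + 78 + 54)/11 = 66.3636
Numerator Σ_{t=1}^{9}(z_t−z̄)(z_{t+2}−z̄) = 296.0992
Denominator Σ(z_t−z̄)² = 614.5455
r_2 = 296.0992 / 614.5455 = 0.482

0.482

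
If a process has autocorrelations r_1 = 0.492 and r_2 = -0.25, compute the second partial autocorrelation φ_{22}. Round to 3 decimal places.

φ_{22} = (r_2 − r_1²) / (1 − r_1²)
r_1² = (0.492)² = 0.242064
Numerator = -0.25 − 0.2421 = -0.4921; denominator = 1 − 0.2421 = 0.7579
φ_{22} = -0.4921 / 0.7579 = -0.649

-0.649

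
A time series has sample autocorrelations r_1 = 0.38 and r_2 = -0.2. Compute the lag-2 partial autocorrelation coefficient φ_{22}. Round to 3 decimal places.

φ_{22} = (r_2 − r_1²) / (1 − r_1²)
r_1² = (0.38)² = 0.1444
Numerator = -0.2 − 0.1444 = -0.3444; denominator = 1 − 0.1444 = 0.8556
φ_{22} = -0.3444 / 0.8556 = -0.403

-0.403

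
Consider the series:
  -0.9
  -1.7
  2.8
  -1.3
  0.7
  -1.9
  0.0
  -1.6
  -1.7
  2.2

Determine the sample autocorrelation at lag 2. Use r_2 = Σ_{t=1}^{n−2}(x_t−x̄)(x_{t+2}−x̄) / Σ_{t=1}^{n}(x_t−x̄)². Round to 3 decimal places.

0.112

Mean x̄ = (-0.9 − 1.7 + 2.8 − 1.3 + 0.7 − 1.9 + 0.0 − 1.6 − 1.7 + 2.2)/10 = -0.3400
Numerator Σ_{t=1}^{8}(x_t−x̄)(x_{t+2}−x̄) = 2.9668
Denominator Σ(x_t−x̄)² = 26.4640
r_2 = 2.9668 / 26.4640 = 0.112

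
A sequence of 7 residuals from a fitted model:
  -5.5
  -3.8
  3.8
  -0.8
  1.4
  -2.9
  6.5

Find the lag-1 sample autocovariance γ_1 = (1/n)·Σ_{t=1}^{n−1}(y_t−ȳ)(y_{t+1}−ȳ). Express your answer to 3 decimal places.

Mean ȳ = (-5.5 − 3.8 + 3.8 − 0.8 + 1.4 − 2.9 + 6.5)/7 = -0.1857
Σ_{t=1}^{6}(y_t−ȳ)(y_{t+1}−ȳ) = -21.0716
γ_1 = -21.0716 / 7 = -3.010

-3.010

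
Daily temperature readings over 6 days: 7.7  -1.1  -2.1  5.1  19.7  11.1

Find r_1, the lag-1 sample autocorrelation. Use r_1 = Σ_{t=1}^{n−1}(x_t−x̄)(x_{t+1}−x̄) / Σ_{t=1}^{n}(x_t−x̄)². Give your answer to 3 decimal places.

Mean x̄ = (7.7 − 1.1 − 2.1 + 5.1 + 19.7 + 11.1)/6 = 6.7333
Deviations from mean: 0.9667, -7.8333, -8.8333, -1.6333, 12.9667, 4.3667
Numerator Σ_{t=1}^{5}(x_t−x̄)(x_{t+1}−x̄) = 111.4922
Denominator Σ(x_t−x̄)² = 330.1933
r_1 = 111.4922 / 330.1933 = 0.338

0.338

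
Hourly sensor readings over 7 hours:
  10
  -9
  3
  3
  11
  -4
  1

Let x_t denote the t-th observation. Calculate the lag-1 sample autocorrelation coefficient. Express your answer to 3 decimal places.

-0.447

Mean x̄ = (10 − 9 + 3 + 3 + 11 − 4 + 1)/7 = 2.1429
Deviations from mean: 7.8571, -11.1429, 0.8571, 0.8571, 8.8571, -6.1429, -1.1429
Numerator Σ_{t=1}^{6}(x_t−x̄)(x_{t+1}−x̄) = -136.1633
Denominator Σ(x_t−x̄)² = 304.8571
r_1 = -136.1633 / 304.8571 = -0.447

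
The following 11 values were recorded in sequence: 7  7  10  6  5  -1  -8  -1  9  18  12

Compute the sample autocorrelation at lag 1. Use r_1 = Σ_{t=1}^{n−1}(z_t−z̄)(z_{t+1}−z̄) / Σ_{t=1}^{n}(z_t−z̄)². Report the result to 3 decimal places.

0.585

Mean z̄ = (7 + 7 + 10 + 6 + 5 − 1 − 8 − 1 + 9 + 18 + 12)/11 = 5.8182
Numerator Σ_{t=1}^{10}(z_t−z̄)(z_{t+1}−z̄) = 293.3306
Denominator Σ(z_t−z̄)² = 501.6364
r_1 = 293.3306 / 501.6364 = 0.585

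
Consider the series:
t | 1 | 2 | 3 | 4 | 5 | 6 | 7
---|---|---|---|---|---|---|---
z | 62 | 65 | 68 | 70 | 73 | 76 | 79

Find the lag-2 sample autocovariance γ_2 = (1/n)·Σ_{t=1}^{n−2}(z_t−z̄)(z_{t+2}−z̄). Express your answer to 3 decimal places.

Mean z̄ = (62 + 65 + 68 + 70 + 73 + 76 + 79)/7 = 70.4286
Deviations: -8.4286, -5.4286, -2.4286, -0.4286, 2.5714, 5.5714, 8.5714
Σ_{t=1}^{5}(z_t−z̄)(z_{t+2}−z̄) = 36.2041
γ_2 = 36.2041 / 7 = 5.172

5.172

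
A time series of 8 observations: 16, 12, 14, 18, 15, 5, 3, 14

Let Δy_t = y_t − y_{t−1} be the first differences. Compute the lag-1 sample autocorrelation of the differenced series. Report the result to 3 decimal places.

0.050

First differences Δy: -4, 2, 4, -3, -10, -2, 11
Mean of differences = -0.2857
Numerator Σ(Δy_t−Δȳ)(Δy_{t+1}−Δȳ) = 13.3469
Denominator Σ(Δy_t−Δȳ)² = 269.4286
r_1(Δy) = 13.3469 / 269.4286 = 0.050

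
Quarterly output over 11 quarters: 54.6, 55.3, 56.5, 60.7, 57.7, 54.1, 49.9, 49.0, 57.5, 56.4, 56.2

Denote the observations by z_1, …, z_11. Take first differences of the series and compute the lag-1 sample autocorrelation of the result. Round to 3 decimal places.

0.045

First differences Δz: 0.7, 1.2, 4.2, -3.0, -3.6, -4.2, -0.9, 8.5, -1.1, -0.2
Mean of differences = 0.1600
Numerator Σ(Δz_t−Δz̄)(Δz_{t+1}−Δz̄) = 5.9984
Denominator Σ(Δz_t−Δz̄)² = 133.2240
r_1(Δz) = 5.9984 / 133.2240 = 0.045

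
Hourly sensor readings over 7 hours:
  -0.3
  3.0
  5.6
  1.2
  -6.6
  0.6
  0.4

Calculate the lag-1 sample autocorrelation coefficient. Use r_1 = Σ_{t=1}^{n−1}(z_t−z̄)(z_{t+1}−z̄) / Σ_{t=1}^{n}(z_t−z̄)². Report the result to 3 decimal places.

0.102

Mean z̄ = (-0.3 + 3.0 + 5.6 + 1.2 − 6.6 + 0.6 + 0.4)/7 = 0.5571
Σ(z_t−z̄)(z_{t+1}−z̄) = (-2.0939) + (12.3190) + (3.2418) + (-4.6010) + (-0.3067) + (-0.0067) = 8.5524
Denominator Σ(z_t−z̄)² = 83.7971
r_1 = 8.5524 / 83.7971 = 0.102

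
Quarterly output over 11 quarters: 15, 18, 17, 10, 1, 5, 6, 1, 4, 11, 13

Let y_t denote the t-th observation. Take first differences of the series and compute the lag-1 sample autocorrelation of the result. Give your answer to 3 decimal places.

First differences Δy: 3, -1, -7, -9, 4, 1, -5, 3, 7, 2
Mean of differences = -0.2000
Numerator Σ(Δy_t−Δȳ)(Δy_{t+1}−Δȳ) = 48.5600
Denominator Σ(Δy_t−Δȳ)² = 243.6000
r_1(Δy) = 48.5600 / 243.6000 = 0.199

0.199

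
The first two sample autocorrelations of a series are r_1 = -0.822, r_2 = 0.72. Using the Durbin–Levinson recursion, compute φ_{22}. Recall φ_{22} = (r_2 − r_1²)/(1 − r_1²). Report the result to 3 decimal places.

0.137

φ_{22} = (r_2 − r_1²) / (1 − r_1²)
r_1² = (-0.822)² = 0.675684
Numerator = 0.72 − 0.6757 = 0.0443; denominator = 1 − 0.6757 = 0.3243
φ_{22} = 0.0443 / 0.3243 = 0.137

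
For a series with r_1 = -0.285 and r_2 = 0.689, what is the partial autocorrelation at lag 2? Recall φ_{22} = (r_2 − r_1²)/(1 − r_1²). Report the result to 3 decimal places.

φ_{22} = (r_2 − r_1²) / (1 − r_1²)
r_1² = (-0.285)² = 0.081225
Numerator = 0.689 − 0.0812 = 0.6078; denominator = 1 − 0.0812 = 0.9188
φ_{22} = 0.6078 / 0.9188 = 0.662

0.662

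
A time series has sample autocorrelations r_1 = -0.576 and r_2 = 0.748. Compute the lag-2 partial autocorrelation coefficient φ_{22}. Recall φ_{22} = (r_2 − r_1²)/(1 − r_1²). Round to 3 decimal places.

0.623

φ_{22} = (r_2 − r_1²) / (1 − r_1²)
r_1² = (-0.576)² = 0.331776
Numerator = 0.748 − 0.3318 = 0.4162; denominator = 1 − 0.3318 = 0.6682
φ_{22} = 0.4162 / 0.6682 = 0.623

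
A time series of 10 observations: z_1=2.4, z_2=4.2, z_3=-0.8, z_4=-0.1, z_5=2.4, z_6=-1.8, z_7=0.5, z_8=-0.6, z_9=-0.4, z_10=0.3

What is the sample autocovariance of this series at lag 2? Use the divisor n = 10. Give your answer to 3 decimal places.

Mean z̄ = (2.4 + 4.2 − 0.8 − 0.1 + 2.4 − 1.8 + 0.5 − 0.6 − 0.4 + 0.3)/10 = 0.6100
Σ_{t=1}^{8}(z_t−z̄)(z_{t+2}−z̄) = -2.6802
γ_2 = -2.6802 / 10 = -0.268

-0.268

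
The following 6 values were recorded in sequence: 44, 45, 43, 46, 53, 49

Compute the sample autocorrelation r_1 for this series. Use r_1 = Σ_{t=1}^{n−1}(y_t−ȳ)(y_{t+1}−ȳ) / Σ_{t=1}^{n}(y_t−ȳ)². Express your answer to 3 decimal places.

0.340

Mean ȳ = (44 + 45 + 43 + 46 + 53 + 49)/6 = 46.6667
Deviations from mean: -2.6667, -1.6667, -3.6667, -0.6667, 6.3333, 2.3333
Numerator Σ_{t=1}^{5}(y_t−ȳ)(y_{t+1}−ȳ) = 23.5556
Denominator Σ(y_t−ȳ)² = 69.3333
r_1 = 23.5556 / 69.3333 = 0.340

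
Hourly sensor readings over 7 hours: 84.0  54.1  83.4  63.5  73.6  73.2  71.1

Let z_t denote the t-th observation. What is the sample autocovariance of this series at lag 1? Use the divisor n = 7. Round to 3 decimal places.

-75.780

Mean z̄ = (84.0 + 54.1 + 83.4 + 63.5 + 73.6 + 73.2 + 71.1)/7 = 71.8429
Σ_{t=1}^{6}(z_t−z̄)(z_{t+1}−z̄) = -530.4618
γ_1 = -530.4618 / 7 = -75.780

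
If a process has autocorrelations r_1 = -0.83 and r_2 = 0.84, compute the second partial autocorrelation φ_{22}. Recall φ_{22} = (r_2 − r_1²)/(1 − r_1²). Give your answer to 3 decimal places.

φ_{22} = (r_2 − r_1²) / (1 − r_1²)
r_1² = (-0.83)² = 0.6889
Numerator = 0.84 − 0.6889 = 0.1511; denominator = 1 − 0.6889 = 0.3111
φ_{22} = 0.1511 / 0.3111 = 0.486

0.486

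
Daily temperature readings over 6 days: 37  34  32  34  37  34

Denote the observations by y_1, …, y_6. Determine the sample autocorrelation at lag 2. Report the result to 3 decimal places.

Mean ȳ = (37 + 34 + 32 + 34 + 37 + 34)/6 = 34.6667
Deviations from mean: 2.3333, -0.6667, -2.6667, -0.6667, 2.3333, -0.6667
Σ(y_t−ȳ)(y_{t+2}−ȳ) = (-6.2222) + (0.4444) + (-6.2222) + (0.4444) = -11.5556
Denominator Σ(y_t−ȳ)² = 19.3333
r_2 = -11.5556 / 19.3333 = -0.598

-0.598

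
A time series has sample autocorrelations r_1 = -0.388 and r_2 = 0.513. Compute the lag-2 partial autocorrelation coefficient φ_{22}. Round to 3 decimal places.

φ_{22} = (r_2 − r_1²) / (1 − r_1²)
r_1² = (-0.388)² = 0.150544
Numerator = 0.513 − 0.1505 = 0.3625; denominator = 1 − 0.1505 = 0.8495
φ_{22} = 0.3625 / 0.8495 = 0.427

0.427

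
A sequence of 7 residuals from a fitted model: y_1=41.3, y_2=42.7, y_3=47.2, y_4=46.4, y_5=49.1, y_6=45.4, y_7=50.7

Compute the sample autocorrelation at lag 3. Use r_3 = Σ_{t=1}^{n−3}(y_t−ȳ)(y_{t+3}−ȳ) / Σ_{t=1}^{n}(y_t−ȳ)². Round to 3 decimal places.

Mean ȳ = (41.3 + 42.7 + 47.2 + 46.4 + 49.1 + 45.4 + 50.7)/7 = 46.1143
Deviations from mean: -4.8143, -3.4143, 1.0857, 0.2857, 2.9857, -0.7143, 4.5857
Σ(y_t−ȳ)(y_{t+3}−ȳ) = (-1.3755) + (-10.1941) + (-0.7755) + (1.3102) = -11.0349
Denominator Σ(y_t−ȳ)² = 66.5486
r_3 = -11.0349 / 66.5486 = -0.166

-0.166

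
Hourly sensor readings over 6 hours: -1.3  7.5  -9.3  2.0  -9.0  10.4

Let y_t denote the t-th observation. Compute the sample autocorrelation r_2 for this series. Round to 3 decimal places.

0.391

Mean ȳ = (-1.3 + 7.5 − 9.3 + 2.0 − 9.0 + 10.4)/6 = 0.0500
Deviations from mean: -1.3500, 7.4500, -9.3500, 1.9500, -9.0500, 10.3500
Numerator Σ_{t=1}^{4}(y_t−ȳ)(y_{t+2}−ȳ) = 131.9500
Denominator Σ(y_t−ȳ)² = 337.5750
r_2 = 131.9500 / 337.5750 = 0.391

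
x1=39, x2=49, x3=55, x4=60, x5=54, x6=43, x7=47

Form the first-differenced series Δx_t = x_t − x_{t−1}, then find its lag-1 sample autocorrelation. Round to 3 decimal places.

First differences Δx: 10, 6, 5, -6, -11, 4
Mean of differences = 1.3333
Numerator Σ(Δx_t−Δx̄)(Δx_{t+1}−Δx̄) = 88.2222
Denominator Σ(Δx_t−Δx̄)² = 323.3333
r_1(Δx) = 88.2222 / 323.3333 = 0.273

0.273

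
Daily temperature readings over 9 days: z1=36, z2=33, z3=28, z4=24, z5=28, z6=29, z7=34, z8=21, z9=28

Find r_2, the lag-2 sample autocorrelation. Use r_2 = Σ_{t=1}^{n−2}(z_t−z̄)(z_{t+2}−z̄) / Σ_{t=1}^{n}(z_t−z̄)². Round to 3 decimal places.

Mean z̄ = (36 + 33 + 28 + 24 + 28 + 29 + 34 + 21 + 28)/9 = 29.0000
Numerator Σ_{t=1}^{7}(z_t−z̄)(z_{t+2}−z̄) = -36.0000
Denominator Σ(z_t−z̄)² = 182.0000
r_2 = -36.0000 / 182.0000 = -0.198

-0.198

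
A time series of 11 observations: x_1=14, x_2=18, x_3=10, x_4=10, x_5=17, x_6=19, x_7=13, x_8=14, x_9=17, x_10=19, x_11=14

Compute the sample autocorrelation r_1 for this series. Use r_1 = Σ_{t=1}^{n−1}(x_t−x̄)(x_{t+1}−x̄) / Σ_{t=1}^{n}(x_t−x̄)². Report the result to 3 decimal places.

Mean x̄ = (14 + 18 + 10 + 10 + 17 + 19 + 13 + 14 + 17 + 19 + 14)/11 = 15.0000
Numerator Σ_{t=1}^{10}(x_t−x̄)(x_{t+1}−x̄) = 1.0000
Denominator Σ(x_t−x̄)² = 106.0000
r_1 = 1.0000 / 106.0000 = 0.009

0.009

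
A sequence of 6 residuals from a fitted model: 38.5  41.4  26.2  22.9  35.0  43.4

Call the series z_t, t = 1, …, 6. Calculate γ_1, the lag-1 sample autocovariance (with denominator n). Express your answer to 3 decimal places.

11.015

Mean z̄ = (38.5 + 41.4 + 26.2 + 22.9 + 35.0 + 43.4)/6 = 34.5667
Σ_{t=1}^{5}(z_t−z̄)(z_{t+1}−z̄) = 66.0889
γ_1 = 66.0889 / 6 = 11.015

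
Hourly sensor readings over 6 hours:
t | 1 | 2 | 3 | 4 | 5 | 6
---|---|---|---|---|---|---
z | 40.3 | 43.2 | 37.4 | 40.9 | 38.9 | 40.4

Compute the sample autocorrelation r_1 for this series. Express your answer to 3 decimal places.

-0.589

Mean z̄ = (40.3 + 43.2 + 37.4 + 40.9 + 38.9 + 40.4)/6 = 40.1833
Numerator Σ_{t=1}^{5}(z_t−z̄)(z_{t+1}−z̄) = -11.2369
Denominator Σ(z_t−z̄)² = 19.0683
r_1 = -11.2369 / 19.0683 = -0.589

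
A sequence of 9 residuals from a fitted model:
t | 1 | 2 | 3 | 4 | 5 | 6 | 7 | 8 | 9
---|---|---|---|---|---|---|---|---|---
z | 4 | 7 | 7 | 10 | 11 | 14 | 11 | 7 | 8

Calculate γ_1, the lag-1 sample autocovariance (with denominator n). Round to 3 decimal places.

Mean z̄ = (4 + 7 + 7 + 10 + 11 + 14 + 11 + 7 + 8)/9 = 8.7778
Σ_{t=1}^{8}(z_t−z̄)(z_{t+1}−z̄) = 32.8395
γ_1 = 32.8395 / 9 = 3.649

3.649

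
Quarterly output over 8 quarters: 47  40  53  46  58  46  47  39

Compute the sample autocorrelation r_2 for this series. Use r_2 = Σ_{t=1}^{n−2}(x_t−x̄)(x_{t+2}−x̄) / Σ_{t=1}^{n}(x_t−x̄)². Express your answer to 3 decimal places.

0.301

Mean x̄ = (47 + 40 + 53 + 46 + 58 + 46 + 47 + 39)/8 = 47.0000
Σ(x_t−x̄)(x_{t+2}−x̄) = (0.0000) + (7.0000) + (66.0000) + (1.0000) + (0.0000) + (8.0000) = 82.0000
Denominator Σ(x_t−x̄)² = 272.0000
r_2 = 82.0000 / 272.0000 = 0.301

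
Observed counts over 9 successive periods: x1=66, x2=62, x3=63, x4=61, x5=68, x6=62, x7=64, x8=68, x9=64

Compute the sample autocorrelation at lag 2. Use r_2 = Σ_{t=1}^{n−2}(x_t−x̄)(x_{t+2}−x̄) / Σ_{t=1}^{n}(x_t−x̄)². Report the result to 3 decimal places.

Mean x̄ = (66 + 62 + 63 + 61 + 68 + 62 + 64 + 68 + 64)/9 = 64.2222
Numerator Σ_{t=1}^{7}(x_t−x̄)(x_{t+2}−x̄) = -1.6543
Denominator Σ(x_t−x̄)² = 53.5556
r_2 = -1.6543 / 53.5556 = -0.031

-0.031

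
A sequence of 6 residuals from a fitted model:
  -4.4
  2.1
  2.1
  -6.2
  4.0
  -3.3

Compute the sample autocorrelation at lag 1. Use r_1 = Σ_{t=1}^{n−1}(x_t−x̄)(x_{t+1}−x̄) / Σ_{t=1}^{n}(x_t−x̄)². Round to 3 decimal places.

-0.623

Mean x̄ = (-4.4 + 2.1 + 2.1 − 6.2 + 4.0 − 3.3)/6 = -0.9500
Deviations from mean: -3.4500, 3.0500, 3.0500, -5.2500, 4.9500, -2.3500
Numerator Σ_{t=1}^{5}(x_t−x̄)(x_{t+1}−x̄) = -54.8525
Denominator Σ(x_t−x̄)² = 88.0950
r_1 = -54.8525 / 88.0950 = -0.623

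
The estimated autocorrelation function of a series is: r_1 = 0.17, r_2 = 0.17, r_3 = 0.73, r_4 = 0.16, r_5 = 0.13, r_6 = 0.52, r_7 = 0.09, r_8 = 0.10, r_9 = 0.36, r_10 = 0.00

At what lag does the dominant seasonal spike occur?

The largest autocorrelation is r_3 = 0.73, with weaker echoes at lags 6 (0.52) and 9 (0.36); the remaining lags stay at or below 0.17.
The dominant spike at lag 3 indicates a seasonal period of 3.

3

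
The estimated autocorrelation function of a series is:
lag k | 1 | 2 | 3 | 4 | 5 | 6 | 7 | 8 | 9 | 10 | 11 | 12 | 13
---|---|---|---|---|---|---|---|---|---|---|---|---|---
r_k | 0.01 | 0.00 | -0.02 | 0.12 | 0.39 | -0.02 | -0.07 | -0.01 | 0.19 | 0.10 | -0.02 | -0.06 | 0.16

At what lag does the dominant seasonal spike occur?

5

The largest autocorrelation is r_5 = 0.39; the remaining lags stay at or below 0.19.
The dominant spike at lag 5 indicates a seasonal period of 5.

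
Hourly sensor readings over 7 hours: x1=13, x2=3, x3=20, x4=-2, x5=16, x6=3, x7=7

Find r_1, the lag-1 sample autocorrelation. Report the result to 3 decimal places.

-0.839

Mean x̄ = (13 + 3 + 20 − 2 + 16 + 3 + 7)/7 = 8.5714
Deviations from mean: 4.4286, -5.5714, 11.4286, -10.5714, 7.4286, -5.5714, -1.5714
Σ(x_t−x̄)(x_{t+1}−x̄) = (-24.6735) + (-63.6735) + (-120.8163) + (-78.5306) + (-41.3878) + (8.7551) = -320.3265
Denominator Σ(x_t−x̄)² = 381.7143
r_1 = -320.3265 / 381.7143 = -0.839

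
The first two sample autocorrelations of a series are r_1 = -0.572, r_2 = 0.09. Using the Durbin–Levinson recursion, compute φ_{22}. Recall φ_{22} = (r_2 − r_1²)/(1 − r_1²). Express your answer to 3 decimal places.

-0.353

φ_{22} = (r_2 − r_1²) / (1 − r_1²)
r_1² = (-0.572)² = 0.327184
Numerator = 0.09 − 0.3272 = -0.2372; denominator = 1 − 0.3272 = 0.6728
φ_{22} = -0.2372 / 0.6728 = -0.353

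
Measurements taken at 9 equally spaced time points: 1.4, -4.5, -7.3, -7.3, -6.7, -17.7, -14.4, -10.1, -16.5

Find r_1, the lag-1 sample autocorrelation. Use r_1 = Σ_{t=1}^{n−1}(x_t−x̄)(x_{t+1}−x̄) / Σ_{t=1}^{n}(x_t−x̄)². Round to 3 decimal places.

Mean x̄ = (1.4 − 4.5 − 7.3 − 7.3 − 6.7 − 17.7 − 14.4 − 10.1 − 16.5)/9 = -9.2333
Numerator Σ_{t=1}^{8}(x_t−x̄)(x_{t+1}−x̄) = 101.1889
Denominator Σ(x_t−x̄)² = 301.3000
r_1 = 101.1889 / 301.3000 = 0.336

0.336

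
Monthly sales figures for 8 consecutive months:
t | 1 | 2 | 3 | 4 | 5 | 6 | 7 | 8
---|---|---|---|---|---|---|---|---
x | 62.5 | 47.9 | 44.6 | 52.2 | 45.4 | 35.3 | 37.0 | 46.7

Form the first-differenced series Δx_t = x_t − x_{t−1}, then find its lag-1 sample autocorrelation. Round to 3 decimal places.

0.020

First differences Δx: -14.6, -3.3, 7.6, -6.8, -10.1, 1.7, 9.7
Mean of differences = -2.2571
Numerator Σ(Δx_t−Δx̄)(Δx_{t+1}−Δx̄) = 9.7224
Denominator Σ(Δx_t−Δx̄)² = 491.3771
r_1(Δx) = 9.7224 / 491.3771 = 0.020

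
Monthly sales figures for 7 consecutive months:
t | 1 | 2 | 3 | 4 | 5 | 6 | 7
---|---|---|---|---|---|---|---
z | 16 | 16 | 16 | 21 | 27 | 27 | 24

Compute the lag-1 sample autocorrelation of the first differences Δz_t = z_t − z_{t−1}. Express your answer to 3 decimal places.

First differences Δz: 0, 0, 5, 6, 0, -3
Mean of differences = 1.3333
Numerator Σ(Δz_t−Δz̄)(Δz_{t+1}−Δz̄) = 13.5556
Denominator Σ(Δz_t−Δz̄)² = 59.3333
r_1(Δz) = 13.5556 / 59.3333 = 0.228

0.228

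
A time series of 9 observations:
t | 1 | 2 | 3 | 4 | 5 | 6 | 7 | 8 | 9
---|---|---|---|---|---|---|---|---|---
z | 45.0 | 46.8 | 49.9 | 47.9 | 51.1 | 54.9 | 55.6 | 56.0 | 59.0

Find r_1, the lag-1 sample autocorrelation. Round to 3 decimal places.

0.595

Mean z̄ = (45.0 + 46.8 + 49.9 + 47.9 + 51.1 + 54.9 + 55.6 + 56.0 + 59.0)/9 = 51.8000
Numerator Σ_{t=1}^{8}(z_t−z̄)(z_{t+1}−z̄) = 109.4500
Denominator Σ(z_t−z̄)² = 184.0800
r_1 = 109.4500 / 184.0800 = 0.595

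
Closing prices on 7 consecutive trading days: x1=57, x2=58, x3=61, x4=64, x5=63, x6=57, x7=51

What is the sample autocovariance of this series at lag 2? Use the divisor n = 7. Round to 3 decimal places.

Mean x̄ = (57 + 58 + 61 + 64 + 63 + 57 + 51)/7 = 58.7143
Deviations: -1.7143, -0.7143, 2.2857, 5.2857, 4.2857, -1.7143, -7.7143
Σ_{t=1}^{5}(x_t−x̄)(x_{t+2}−x̄) = -40.0204
γ_2 = -40.0204 / 7 = -5.717

-5.717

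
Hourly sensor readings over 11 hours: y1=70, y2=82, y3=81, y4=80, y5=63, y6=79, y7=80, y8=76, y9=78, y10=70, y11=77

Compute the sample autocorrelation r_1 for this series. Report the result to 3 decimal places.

-0.239

Mean ȳ = (70 + 82 + 81 + 80 + 63 + 79 + 80 + 76 + 78 + 70 + 77)/11 = 76.0000
Numerator Σ_{t=1}^{10}(y_t−ȳ)(y_{t+1}−ȳ) = -83.0000
Denominator Σ(y_t−ȳ)² = 348.0000
r_1 = -83.0000 / 348.0000 = -0.239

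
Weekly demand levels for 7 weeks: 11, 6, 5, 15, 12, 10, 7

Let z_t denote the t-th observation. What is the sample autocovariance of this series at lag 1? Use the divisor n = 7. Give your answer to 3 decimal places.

-0.067

Mean z̄ = (11 + 6 + 5 + 15 + 12 + 10 + 7)/7 = 9.4286
Σ_{t=1}^{6}(z_t−z̄)(z_{t+1}−z̄) = -0.4694
γ_1 = -0.4694 / 7 = -0.067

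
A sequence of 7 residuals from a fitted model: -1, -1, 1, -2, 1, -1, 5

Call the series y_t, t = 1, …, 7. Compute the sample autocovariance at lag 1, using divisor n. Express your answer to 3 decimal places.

-1.359

Mean ȳ = (-1 − 1 + 1 − 2 + 1 − 1 + 5)/7 = 0.2857
Σ_{t=1}^{6}(y_t−ȳ)(y_{t+1}−ȳ) = -9.5102
γ_1 = -9.5102 / 7 = -1.359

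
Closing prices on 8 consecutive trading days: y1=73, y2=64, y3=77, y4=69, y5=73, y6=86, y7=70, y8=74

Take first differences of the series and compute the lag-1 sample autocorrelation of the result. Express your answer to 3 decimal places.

-0.615

First differences Δy: -9, 13, -8, 4, 13, -16, 4
Mean of differences = 0.1429
Numerator Σ(Δy_t−Δȳ)(Δy_{t+1}−Δȳ) = -473.8776
Denominator Σ(Δy_t−Δȳ)² = 770.8571
r_1(Δy) = -473.8776 / 770.8571 = -0.615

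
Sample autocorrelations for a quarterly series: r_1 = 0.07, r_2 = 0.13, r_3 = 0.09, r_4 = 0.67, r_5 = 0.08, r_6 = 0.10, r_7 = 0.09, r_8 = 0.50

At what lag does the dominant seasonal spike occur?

The largest autocorrelation is r_4 = 0.67, with a weaker echo at lag 8 (0.50); the remaining lags stay at or below 0.13.
The dominant spike at lag 4 indicates a seasonal period of 4.

4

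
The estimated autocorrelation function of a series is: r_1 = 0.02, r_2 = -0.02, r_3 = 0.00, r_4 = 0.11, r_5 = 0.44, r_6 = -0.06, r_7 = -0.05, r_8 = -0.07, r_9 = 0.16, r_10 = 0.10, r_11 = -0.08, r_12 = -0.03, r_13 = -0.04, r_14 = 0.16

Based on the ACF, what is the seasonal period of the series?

The largest autocorrelation is r_5 = 0.44; the remaining lags stay at or below 0.16.
The dominant spike at lag 5 indicates a seasonal period of 5.

5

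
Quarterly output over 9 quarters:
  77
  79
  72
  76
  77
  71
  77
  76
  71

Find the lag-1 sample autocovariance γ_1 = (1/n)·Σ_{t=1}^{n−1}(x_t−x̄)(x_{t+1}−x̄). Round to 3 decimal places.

Mean x̄ = (77 + 79 + 72 + 76 + 77 + 71 + 77 + 76 + 71)/9 = 75.1111
Σ_{t=1}^{8}(x_t−x̄)(x_{t+1}−x̄) = -23.3457
γ_1 = -23.3457 / 9 = -2.594

-2.594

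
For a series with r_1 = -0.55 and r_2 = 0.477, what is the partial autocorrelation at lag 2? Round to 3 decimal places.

0.250

φ_{22} = (r_2 − r_1²) / (1 − r_1²)
r_1² = (-0.55)² = 0.3025
Numerator = 0.477 − 0.3025 = 0.1745; denominator = 1 − 0.3025 = 0.6975
φ_{22} = 0.1745 / 0.6975 = 0.250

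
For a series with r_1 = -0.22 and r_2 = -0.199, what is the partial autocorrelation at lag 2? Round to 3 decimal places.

φ_{22} = (r_2 − r_1²) / (1 − r_1²)
r_1² = (-0.22)² = 0.0484
Numerator = -0.199 − 0.0484 = -0.2474; denominator = 1 − 0.0484 = 0.9516
φ_{22} = -0.2474 / 0.9516 = -0.260

-0.260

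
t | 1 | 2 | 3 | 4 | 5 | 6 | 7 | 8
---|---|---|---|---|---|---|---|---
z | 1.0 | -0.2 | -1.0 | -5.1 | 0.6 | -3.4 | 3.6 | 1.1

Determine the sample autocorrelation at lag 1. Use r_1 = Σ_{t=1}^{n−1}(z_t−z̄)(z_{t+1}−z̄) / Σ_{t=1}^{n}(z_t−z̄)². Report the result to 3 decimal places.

Mean z̄ = (1.0 − 0.2 − 1.0 − 5.1 + 0.6 − 3.4 + 3.6 + 1.1)/8 = -0.4250
Σ(z_t−z̄)(z_{t+1}−z̄) = (0.3206) + (-0.1294) + (2.6881) + (-4.7919) + (-3.0494) + (-11.9744) + (6.1381) = -10.7981
Denominator Σ(z_t−z̄)² = 52.6950
r_1 = -10.7981 / 52.6950 = -0.205

-0.205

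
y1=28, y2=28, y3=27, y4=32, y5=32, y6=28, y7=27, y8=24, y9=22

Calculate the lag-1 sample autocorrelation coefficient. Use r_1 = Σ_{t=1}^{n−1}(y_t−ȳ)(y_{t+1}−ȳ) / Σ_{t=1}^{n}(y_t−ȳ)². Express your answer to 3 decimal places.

Mean ȳ = (28 + 28 + 27 + 32 + 32 + 28 + 27 + 24 + 22)/9 = 27.5556
Numerator Σ_{t=1}^{8}(y_t−ȳ)(y_{t+1}−ȳ) = 40.6914
Denominator Σ(y_t−ȳ)² = 84.2222
r_1 = 40.6914 / 84.2222 = 0.483

0.483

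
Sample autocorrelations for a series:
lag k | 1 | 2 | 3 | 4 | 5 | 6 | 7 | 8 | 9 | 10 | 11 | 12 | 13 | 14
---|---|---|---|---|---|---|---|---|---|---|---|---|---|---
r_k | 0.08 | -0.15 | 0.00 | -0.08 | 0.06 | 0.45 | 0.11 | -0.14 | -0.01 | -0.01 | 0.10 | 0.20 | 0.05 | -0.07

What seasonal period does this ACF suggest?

6

The largest autocorrelation is r_6 = 0.45, with a weaker echo at lag 12 (0.20); the remaining lags stay at or below 0.11.
The dominant spike at lag 6 indicates a seasonal period of 6.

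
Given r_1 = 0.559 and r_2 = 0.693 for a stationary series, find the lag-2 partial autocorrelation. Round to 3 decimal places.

φ_{22} = (r_2 − r_1²) / (1 − r_1²)
r_1² = (0.559)² = 0.312481
Numerator = 0.693 − 0.3125 = 0.3805; denominator = 1 − 0.3125 = 0.6875
φ_{22} = 0.3805 / 0.6875 = 0.553

0.553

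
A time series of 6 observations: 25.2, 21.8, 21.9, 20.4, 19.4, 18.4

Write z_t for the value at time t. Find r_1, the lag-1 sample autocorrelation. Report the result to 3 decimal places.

Mean z̄ = (25.2 + 21.8 + 21.9 + 20.4 + 19.4 + 18.4)/6 = 21.1833
Deviations from mean: 4.0167, 0.6167, 0.7167, -0.7833, -1.7833, -2.7833
Σ(z_t−z̄)(z_{t+1}−z̄) = (2.4769) + (0.4419) + (-0.5614) + (1.3969) + (4.9636) = 8.7181
Denominator Σ(z_t−z̄)² = 28.5683
r_1 = 8.7181 / 28.5683 = 0.305

0.305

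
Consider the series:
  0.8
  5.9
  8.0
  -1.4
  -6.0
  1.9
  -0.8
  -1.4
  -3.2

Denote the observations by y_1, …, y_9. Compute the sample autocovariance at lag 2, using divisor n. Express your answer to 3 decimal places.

-5.433

Mean ȳ = (0.8 + 5.9 + 8.0 − 1.4 − 6.0 + 1.9 − 0.8 − 1.4 − 3.2)/9 = 0.4222
Σ_{t=1}^{7}(y_t−ȳ)(y_{t+2}−ȳ) = -48.8943
γ_2 = -48.8943 / 9 = -5.433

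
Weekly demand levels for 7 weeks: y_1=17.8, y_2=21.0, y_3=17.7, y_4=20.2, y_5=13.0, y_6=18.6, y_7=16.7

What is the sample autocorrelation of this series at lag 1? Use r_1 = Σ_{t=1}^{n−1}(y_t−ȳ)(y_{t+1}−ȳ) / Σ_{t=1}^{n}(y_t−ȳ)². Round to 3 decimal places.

Mean ȳ = (17.8 + 21.0 + 17.7 + 20.2 + 13.0 + 18.6 + 16.7)/7 = 17.8571
Deviations from mean: -0.0571, 3.1429, -0.1571, 2.3429, -4.8571, 0.7429, -1.1571
Numerator Σ_{t=1}^{6}(y_t−ȳ)(y_{t+1}−ȳ) = -16.8890
Denominator Σ(y_t−ȳ)² = 40.8771
r_1 = -16.8890 / 40.8771 = -0.413

-0.413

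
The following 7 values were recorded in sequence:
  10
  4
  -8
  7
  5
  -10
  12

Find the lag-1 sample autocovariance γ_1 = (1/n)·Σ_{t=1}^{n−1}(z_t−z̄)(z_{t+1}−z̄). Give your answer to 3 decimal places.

Mean z̄ = (10 + 4 − 8 + 7 + 5 − 10 + 12)/7 = 2.8571
Deviations: 7.1429, 1.1429, -10.8571, 4.1429, 2.1429, -12.8571, 9.1429
Σ_{t=1}^{6}(z_t−z̄)(z_{t+1}−z̄) = -185.4490
γ_1 = -185.4490 / 7 = -26.493

-26.493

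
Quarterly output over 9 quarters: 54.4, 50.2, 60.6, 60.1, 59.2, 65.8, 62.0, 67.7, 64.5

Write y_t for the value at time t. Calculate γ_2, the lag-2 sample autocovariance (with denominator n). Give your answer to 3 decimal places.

Mean ȳ = (54.4 + 50.2 + 60.6 + 60.1 + 59.2 + 65.8 + 62.0 + 67.7 + 64.5)/9 = 60.5000
Σ_{t=1}^{7}(y_t−ȳ)(y_{t+2}−ȳ) = 43.4700
γ_2 = 43.4700 / 9 = 4.830

4.830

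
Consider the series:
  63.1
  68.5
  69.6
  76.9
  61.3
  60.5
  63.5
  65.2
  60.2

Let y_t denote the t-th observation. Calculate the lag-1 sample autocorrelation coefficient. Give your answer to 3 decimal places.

0.159

Mean ȳ = (63.1 + 68.5 + 69.6 + 76.9 + 61.3 + 60.5 + 63.5 + 65.2 + 60.2)/9 = 65.4222
Numerator Σ_{t=1}^{8}(y_t−ȳ)(y_{t+1}−ȳ) = 37.6884
Denominator Σ(y_t−ȳ)² = 236.2956
r_1 = 37.6884 / 236.2956 = 0.159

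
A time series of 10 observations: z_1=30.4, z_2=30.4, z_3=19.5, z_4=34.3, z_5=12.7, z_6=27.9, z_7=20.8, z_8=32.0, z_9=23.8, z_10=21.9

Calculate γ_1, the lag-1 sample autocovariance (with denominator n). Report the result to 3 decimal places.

Mean z̄ = (30.4 + 30.4 + 19.5 + 34.3 + 12.7 + 27.9 + 20.8 + 32.0 + 23.8 + 21.9)/10 = 25.3700
Σ_{t=1}^{9}(z_t−z̄)(z_{t+1}−z̄) = -248.6649
γ_1 = -248.6649 / 10 = -24.866

-24.866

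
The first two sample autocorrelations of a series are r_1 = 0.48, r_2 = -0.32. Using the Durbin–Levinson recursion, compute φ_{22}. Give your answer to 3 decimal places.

-0.715

φ_{22} = (r_2 − r_1²) / (1 − r_1²)
r_1² = (0.48)² = 0.2304
Numerator = -0.32 − 0.2304 = -0.5504; denominator = 1 − 0.2304 = 0.7696
φ_{22} = -0.5504 / 0.7696 = -0.715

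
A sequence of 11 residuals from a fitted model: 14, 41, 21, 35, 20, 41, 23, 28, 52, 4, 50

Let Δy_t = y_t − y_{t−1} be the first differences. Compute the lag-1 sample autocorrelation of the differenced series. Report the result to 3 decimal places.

First differences Δy: 27, -20, 14, -15, 21, -18, 5, 24, -48, 46
Mean of differences = 3.6000
Numerator Σ(Δy_t−Δȳ)(Δy_{t+1}−Δȳ) = -4932.7600
Denominator Σ(Δy_t−Δȳ)² = 7206.4000
r_1(Δy) = -4932.7600 / 7206.4000 = -0.684

-0.684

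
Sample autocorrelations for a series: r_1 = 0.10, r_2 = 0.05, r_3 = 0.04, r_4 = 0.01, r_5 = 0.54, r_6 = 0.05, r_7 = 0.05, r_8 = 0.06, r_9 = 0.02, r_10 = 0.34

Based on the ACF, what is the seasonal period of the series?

5

The largest autocorrelation is r_5 = 0.54, with a weaker echo at lag 10 (0.34); the remaining lags stay at or below 0.10.
The dominant spike at lag 5 indicates a seasonal period of 5.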